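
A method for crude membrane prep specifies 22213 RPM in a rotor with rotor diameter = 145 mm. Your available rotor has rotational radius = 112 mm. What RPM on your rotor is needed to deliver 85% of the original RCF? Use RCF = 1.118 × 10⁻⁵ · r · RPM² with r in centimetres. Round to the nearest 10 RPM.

16480 RPM

Original rotor: r = 145 mm / 2 = 72.5 mm = 7.25 cm
RCF_original = 1.118 × 10⁻⁵ × 7.25 × (22213)² = 1.118 × 10⁻⁵ × 7.25 × 493,417,369 ≈ 39,993.9 × g
Target RCF = 0.85 × 39,993.9 ≈ 33,994.8 × g
Your rotor: r = 112 mm = 11.2 cm
33,994.8 = 1.118 × 10⁻⁵ × 11.2 × N²
N² = 33,994.8 / (12.5216 × 10⁻⁵) = 271,489,267
N ≈ √271,489,267 ≈ 16,476.9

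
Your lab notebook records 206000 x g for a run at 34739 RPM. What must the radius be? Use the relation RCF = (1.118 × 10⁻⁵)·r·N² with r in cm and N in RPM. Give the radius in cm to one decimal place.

15.3 cm

206000 = 1.118 × 10⁻⁵ × r × (34739)²
r = 206000 / (1.118 × 10⁻⁵ × 1,206,798,121) = 206000 / 13492 ≈ 15.268 cm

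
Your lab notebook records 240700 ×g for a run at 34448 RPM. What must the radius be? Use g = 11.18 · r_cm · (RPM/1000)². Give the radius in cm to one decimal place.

≈ 18.1 cm

RCF = 11.18 × r × (N/1000)²
240700 = 11.18 × r × (34.448)²
r = 240700 / (11.18 × 1186.664704) = 240700 / 13266.91 ≈ 18.143 cm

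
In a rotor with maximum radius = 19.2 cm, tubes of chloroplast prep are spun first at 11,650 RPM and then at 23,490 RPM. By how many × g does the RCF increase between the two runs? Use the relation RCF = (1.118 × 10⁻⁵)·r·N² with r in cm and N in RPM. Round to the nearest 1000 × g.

RCF₁ = 1.118 × 10⁻⁵ × 19.2 × (11650)² = 1.118 × 10⁻⁵ × 19.2 × 135,722,500 ≈ 29,133.6 × g
RCF₂ = 1.118 × 10⁻⁵ × 19.2 × (23490)² = 1.118 × 10⁻⁵ × 19.2 × 551,780,100 ≈ 118,442.9 × g
Increase = 118,442.9 − 29,133.6 = 89,309.3

≈ 89000 × g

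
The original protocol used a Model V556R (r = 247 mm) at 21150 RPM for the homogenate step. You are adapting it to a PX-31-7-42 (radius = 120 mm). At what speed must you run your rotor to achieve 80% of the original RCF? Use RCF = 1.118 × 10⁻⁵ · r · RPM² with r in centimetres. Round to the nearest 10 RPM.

27140 RPM

Original rotor: r = 247 mm = 24.7 cm
RCF = 1.118 × 10⁻⁵ × r × N²
RCF_original = 1.118 × 10⁻⁵ × 24.7 × (21150)² = 1.118 × 10⁻⁵ × 24.7 × 447,322,500 ≈ 123,526.3 × g
Target RCF = 0.8 × 123,526.3 ≈ 98,821 × g
Your rotor: r = 120 mm = 12.0 cm
98,821 = 1.118 × 10⁻⁵ × 12 × N²
N² = 98,821 / (13.416 × 10⁻⁵) = 736,590,638
N ≈ √736,590,638 ≈ 27,140.2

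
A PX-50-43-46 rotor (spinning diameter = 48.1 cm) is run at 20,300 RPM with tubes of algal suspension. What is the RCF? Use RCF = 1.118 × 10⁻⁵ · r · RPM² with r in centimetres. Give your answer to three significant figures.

111000 ×g

r = 48.1 / 2 = 24.05 cm
RCF = 1.118 × 10⁻⁵ × r × N²
RCF = 1.118 × 10⁻⁵ × 24.05 × (20300)² = 1.118 × 10⁻⁵ × 24.05 × 412,090,000 ≈ 110,802.3 × g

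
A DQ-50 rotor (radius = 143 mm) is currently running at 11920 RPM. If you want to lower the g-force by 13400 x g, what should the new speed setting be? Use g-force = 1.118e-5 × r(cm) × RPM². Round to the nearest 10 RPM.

7630 RPM

r = 143 mm = 14.3 cm
Current RCF = 1.118 × 10⁻⁵ × 14.3 × (11920)² = 1.118 × 10⁻⁵ × 14.3 × 142,086,400 ≈ 22,715.9 × g
Target RCF = 22,715.9 − 13,400 = 9,315.9 × g
N² = 9,315.9 / (15.9874 × 10⁻⁵) = 58,270,263
N ≈ √58,270,263 ≈ 7,633.5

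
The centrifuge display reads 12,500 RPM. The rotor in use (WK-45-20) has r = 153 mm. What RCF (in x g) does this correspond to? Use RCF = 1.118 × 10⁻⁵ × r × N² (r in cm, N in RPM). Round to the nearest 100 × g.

≈ 26700 x g

r = 153 mm = 15.3 cm
RCF = 1.118 × 10⁻⁵ × r × N²
RCF = 1.118 × 10⁻⁵ × 15.3 × (12500)² = 1.118 × 10⁻⁵ × 15.3 × 156,250,000 ≈ 26,727.2 × g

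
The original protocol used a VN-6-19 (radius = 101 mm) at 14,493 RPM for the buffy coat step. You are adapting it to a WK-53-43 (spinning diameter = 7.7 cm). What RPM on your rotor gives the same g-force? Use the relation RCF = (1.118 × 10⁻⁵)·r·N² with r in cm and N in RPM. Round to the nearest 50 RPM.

≈ 23450 RPM

Original rotor: r = 101 mm = 10.1 cm
RCF = 1.118 × 10⁻⁵ × r × N²
RCF_original = 1.118 × 10⁻⁵ × 10.1 × (14493)² = 1.118 × 10⁻⁵ × 10.1 × 210,047,049 ≈ 23,718.1 × g
Your rotor: r = 7.7 / 2 = 3.85 cm
23,718.1 = 1.118 × 10⁻⁵ × 3.85 × N²
N² = 23,718.1 / (4.3043 × 10⁻⁵) = 551,032,688
N ≈ √551,032,688 ≈ 23,474.1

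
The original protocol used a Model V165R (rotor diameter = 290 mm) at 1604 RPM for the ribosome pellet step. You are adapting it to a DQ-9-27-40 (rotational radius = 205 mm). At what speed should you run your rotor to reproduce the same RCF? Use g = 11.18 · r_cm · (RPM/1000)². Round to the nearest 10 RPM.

≈ 1350 RPM

Original rotor: r = 290 mm / 2 = 145 mm = 14.5 cm
RCF = 11.18 × r × (N/1000)²
RCF_original = 11.18 × 14.5 × (1.604)² = 11.18 × 14.5 × 2.572816 ≈ 417.1 × g
Your rotor: r = 205 mm = 20.5 cm
417.1 = 11.18 × 20.5 × (N/1000)²
(N/1000)² = 417.1 / 229.19 = 1.819887
N = 1000 × √1.819887 ≈ 1,349.0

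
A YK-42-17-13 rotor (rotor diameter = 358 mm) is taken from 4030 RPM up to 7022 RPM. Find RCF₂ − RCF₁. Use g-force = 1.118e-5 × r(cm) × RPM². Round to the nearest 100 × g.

r = 358 mm / 2 = 179 mm = 17.9 cm
RCF₁ = 1.118 × 10⁻⁵ × 17.9 × (4030)² = 1.118 × 10⁻⁵ × 17.9 × 16,240,900 ≈ 3,250.2 × g
RCF₂ = 1.118 × 10⁻⁵ × 17.9 × (7022)² = 1.118 × 10⁻⁵ × 17.9 × 49,308,484 ≈ 9,867.7 × g
Increase = 9,867.7 − 3,250.2 = 6,617.5

≈ 6600 ×g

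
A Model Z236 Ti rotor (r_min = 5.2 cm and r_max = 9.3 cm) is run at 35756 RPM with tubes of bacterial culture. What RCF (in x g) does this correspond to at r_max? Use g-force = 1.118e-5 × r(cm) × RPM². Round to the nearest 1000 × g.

Use r_max = 9.3 cm.
RCF = 1.118 × 10⁻⁵ × 9.3 × (35756)² = 1.118 × 10⁻⁵ × 9.3 × 1,278,491,536 ≈ 132,929.9 × g

RCF ≈ 133000 x g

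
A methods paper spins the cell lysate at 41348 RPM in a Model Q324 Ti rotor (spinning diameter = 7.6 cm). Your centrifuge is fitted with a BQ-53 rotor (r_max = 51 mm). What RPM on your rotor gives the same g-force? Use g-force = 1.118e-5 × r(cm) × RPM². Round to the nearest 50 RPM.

Original rotor: r = 7.6 / 2 = 3.8 cm
RCF = 1.118 × 10⁻⁵ × r × N²
RCF_original = 1.118 × 10⁻⁵ × 3.8 × (41348)² = 1.118 × 10⁻⁵ × 3.8 × 1,709,657,104 ≈ 72,633.1 × g
Your rotor: r = 51 mm = 5.1 cm
72,633.1 = 1.118 × 10⁻⁵ × 5.1 × N²
N² = 72,633.1 / (5.7018 × 10⁻⁵) = 1,273,862,640
N ≈ √1,273,862,640 ≈ 35,691.2

35700 RPM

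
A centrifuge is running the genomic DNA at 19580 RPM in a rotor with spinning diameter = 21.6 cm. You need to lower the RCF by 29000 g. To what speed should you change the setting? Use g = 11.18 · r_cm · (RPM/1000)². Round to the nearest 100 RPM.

N₂ ≈ 12000 RPM

r = 21.6 / 2 = 10.8 cm
Current RCF = 11.18 × 10.8 × (19.58)² = 11.18 × 10.8 × 383.3764 ≈ 46,290.4 × g
Target RCF = 46,290.4 − 29,000 = 17,290.4 × g
(N/1000)² = 17,290.4 / 120.744 = 143.1988
N = 1000 × √143.1988 ≈ 11,966.6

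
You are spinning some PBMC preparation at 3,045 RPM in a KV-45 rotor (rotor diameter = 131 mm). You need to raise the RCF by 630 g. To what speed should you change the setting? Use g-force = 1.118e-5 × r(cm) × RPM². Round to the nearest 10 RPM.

r = 131 mm / 2 = 65.5 mm = 6.55 cm
Current RCF = 1.118 × 10⁻⁵ × 6.55 × (3045)² = 1.118 × 10⁻⁵ × 6.55 × 9,272,025 ≈ 679 × g
Target RCF = 679 + 630 = 1,309 × g
N² = 1,309 / (7.3229 × 10⁻⁵) = 17,875,432
N ≈ √17,875,432 ≈ 4,227.9

4230 RPM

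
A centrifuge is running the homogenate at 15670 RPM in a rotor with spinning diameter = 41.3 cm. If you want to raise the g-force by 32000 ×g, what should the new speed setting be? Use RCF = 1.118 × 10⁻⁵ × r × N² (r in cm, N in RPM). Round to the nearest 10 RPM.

r = 41.3 / 2 = 20.65 cm
Current RCF = 1.118 × 10⁻⁵ × 20.65 × (15670)² = 1.118 × 10⁻⁵ × 20.65 × 245,548,900 ≈ 56,689.1 × g
Target RCF = 56,689.1 + 32,000 = 88,689.1 × g
N² = 88,689.1 / (23.0867 × 10⁻⁵) = 384,156,679
N ≈ √384,156,679 ≈ 19,599.9

19600 RPM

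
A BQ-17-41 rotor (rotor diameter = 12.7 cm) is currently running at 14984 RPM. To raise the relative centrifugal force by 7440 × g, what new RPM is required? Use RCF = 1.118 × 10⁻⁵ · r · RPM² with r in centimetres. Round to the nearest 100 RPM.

≈ 18100 RPM

r = 12.7 / 2 = 6.35 cm
Current RCF = 1.118 × 10⁻⁵ × 6.35 × (14984)² = 1.118 × 10⁻⁵ × 6.35 × 224,520,256 ≈ 15,939.4 × g
Target RCF = 15,939.4 + 7,440 = 23,379.4 × g
N² = 23,379.4 / (7.0993 × 10⁻⁵) = 329,319,792
N ≈ √329,319,792 ≈ 18,147.2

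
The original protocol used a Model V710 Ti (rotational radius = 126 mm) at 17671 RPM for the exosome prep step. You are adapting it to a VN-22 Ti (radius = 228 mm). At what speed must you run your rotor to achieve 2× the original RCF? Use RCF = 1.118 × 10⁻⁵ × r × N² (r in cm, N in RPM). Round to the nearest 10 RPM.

18580 RPM

Original rotor: r = 126 mm = 12.6 cm
RCF = 1.118 × 10⁻⁵ × r × N²
RCF_original = 1.118 × 10⁻⁵ × 12.6 × (17671)² = 1.118 × 10⁻⁵ × 12.6 × 312,264,241 ≈ 43,988 × g
Target RCF = 2 × 43,988 ≈ 87,976 × g
Your rotor: r = 228 mm = 22.8 cm
87,976 = 1.118 × 10⁻⁵ × 22.8 × N²
N² = 87,976 / (25.4904 × 10⁻⁵) = 345,133,854
N ≈ √345,133,854 ≈ 18,577.8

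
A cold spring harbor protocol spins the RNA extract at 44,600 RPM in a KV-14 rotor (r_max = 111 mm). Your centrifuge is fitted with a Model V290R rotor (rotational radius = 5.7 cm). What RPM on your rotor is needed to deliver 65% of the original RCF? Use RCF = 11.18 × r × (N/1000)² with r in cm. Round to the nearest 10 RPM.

Original rotor: r = 111 mm = 11.1 cm
RCF_original = 11.18 × 11.1 × (44.6)² = 11.18 × 11.1 × 1,989.16 ≈ 246,850.8 × g
Target RCF = 0.65 × 246,850.8 ≈ 160,453 × g
160,453 = 11.18 × 5.7 × (N/1000)²
(N/1000)² = 160,453 / 63.726 = 2517.858
N = 1000 × √2517.858 ≈ 50,178.3

50180 RPM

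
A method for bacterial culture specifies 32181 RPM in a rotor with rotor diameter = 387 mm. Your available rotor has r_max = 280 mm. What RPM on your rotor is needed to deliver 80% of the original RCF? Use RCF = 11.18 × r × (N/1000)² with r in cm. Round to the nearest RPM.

23928 RPM

Original rotor: r = 387 mm / 2 = 193.5 mm = 19.35 cm
RCF_original = 11.18 × 19.35 × (32.181)² = 11.18 × 19.35 × 1,035.616761 ≈ 224,038.1 × g
Target RCF = 0.8 × 224,038.1 ≈ 179,230.5 × g
Your rotor: r = 280 mm = 28.0 cm
179,230.5 = 11.18 × 28 × (N/1000)²
(N/1000)² = 179,230.5 / 313.04 = 572.5482
N = 1000 × √572.5482 ≈ 23,928.0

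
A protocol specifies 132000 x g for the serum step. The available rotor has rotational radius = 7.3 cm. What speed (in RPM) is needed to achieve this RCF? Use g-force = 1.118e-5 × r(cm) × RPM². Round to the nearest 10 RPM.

RCF = 1.118 × 10⁻⁵ × r × N²
132,000 = 1.118 × 10⁻⁵ × 7.3 × N²
N² = 132,000 / (8.1614 × 10⁻⁵) = 1,617,369,569
N ≈ √1,617,369,569 ≈ 40,216.5

≈ 40220 RPM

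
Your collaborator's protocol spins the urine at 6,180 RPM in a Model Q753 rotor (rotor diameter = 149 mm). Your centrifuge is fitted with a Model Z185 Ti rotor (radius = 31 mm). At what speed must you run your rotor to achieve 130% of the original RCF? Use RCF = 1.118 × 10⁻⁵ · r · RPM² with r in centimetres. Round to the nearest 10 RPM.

10920 RPM

Original rotor: r = 149 mm / 2 = 74.5 mm = 7.45 cm
RCF = 1.118 × 10⁻⁵ × r × N²
RCF_original = 1.118 × 10⁻⁵ × 7.45 × (6180)² = 1.118 × 10⁻⁵ × 7.45 × 38,192,400 ≈ 3,181.1 × g
Target RCF = 1.3 × 3,181.1 ≈ 4,135.4 × g
Your rotor: r = 31 mm = 3.1 cm
4,135.4 = 1.118 × 10⁻⁵ × 3.1 × N²
N² = 4,135.4 / (3.4658 × 10⁻⁵) = 119,320,215
N ≈ √119,320,215 ≈ 10,923.4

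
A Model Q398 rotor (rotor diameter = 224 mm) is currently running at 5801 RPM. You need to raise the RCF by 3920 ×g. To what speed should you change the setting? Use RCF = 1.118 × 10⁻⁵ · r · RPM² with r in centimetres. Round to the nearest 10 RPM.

r = 224 mm / 2 = 112 mm = 11.2 cm
Current RCF = 1.118 × 10⁻⁵ × 11.2 × (5801)² = 1.118 × 10⁻⁵ × 11.2 × 33,651,601 ≈ 4,213.7 × g
Target RCF = 4,213.7 + 3,920 = 8,133.7 × g
N² = 8,133.7 / (12.5216 × 10⁻⁵) = 64,957,354
N ≈ √64,957,354 ≈ 8,059.6

≈ 8060 RPM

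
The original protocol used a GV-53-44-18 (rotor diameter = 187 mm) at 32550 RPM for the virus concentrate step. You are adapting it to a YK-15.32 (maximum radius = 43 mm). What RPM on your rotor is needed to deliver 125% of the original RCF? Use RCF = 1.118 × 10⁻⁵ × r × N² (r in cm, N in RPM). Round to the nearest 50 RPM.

53650 RPM

Original rotor: r = 187 mm / 2 = 93.5 mm = 9.35 cm
RCF_original = 1.118 × 10⁻⁵ × 9.35 × (32550)² = 1.118 × 10⁻⁵ × 9.35 × 1,059,502,500 ≈ 110,753 × g
Target RCF = 1.25 × 110,753 ≈ 138,441.2 × g
Your rotor: r = 43 mm = 4.3 cm
138,441.2 = 1.118 × 10⁻⁵ × 4.3 × N²
N² = 138,441.2 / (4.8074 × 10⁻⁵) = 2,879,752,049
N ≈ √2,879,752,049 ≈ 53,663.3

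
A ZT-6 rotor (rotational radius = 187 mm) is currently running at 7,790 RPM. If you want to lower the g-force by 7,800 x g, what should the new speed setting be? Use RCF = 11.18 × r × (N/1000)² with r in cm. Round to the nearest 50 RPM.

r = 187 mm = 18.7 cm
Current RCF = 11.18 × 18.7 × (7.79)² = 11.18 × 18.7 × 60.6841 ≈ 12,687 × g
Target RCF = 12,687 − 7,800 = 4,887 × g
(N/1000)² = 4,887 / 209.066 = 23.37539
N = 1000 × √23.37539 ≈ 4,834.8

4850 RPM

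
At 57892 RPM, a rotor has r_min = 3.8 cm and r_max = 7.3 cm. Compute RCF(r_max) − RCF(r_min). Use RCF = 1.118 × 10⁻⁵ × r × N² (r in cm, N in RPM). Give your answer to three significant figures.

131000 x g

ΔRCF = 1.118 × 10⁻⁵ × (r_max − r_min) × N² = 1.118 × 10⁻⁵ × 3.5 × 3,351,483,664 ≈ 131,143.6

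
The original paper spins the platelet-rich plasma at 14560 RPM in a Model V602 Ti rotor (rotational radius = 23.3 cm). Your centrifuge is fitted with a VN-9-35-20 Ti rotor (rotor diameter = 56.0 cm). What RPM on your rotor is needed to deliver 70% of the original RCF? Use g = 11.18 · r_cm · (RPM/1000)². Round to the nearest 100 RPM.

≈ 11100 RPM

RCF_original = 11.18 × 23.3 × (14.56)² = 11.18 × 23.3 × 211.9936 ≈ 55,223.1 × g
Target RCF = 0.7 × 55,223.1 ≈ 38,656.2 × g
Your rotor: r = 56.0 / 2 = 28 cm
38,656.2 = 11.18 × 28 × (N/1000)²
(N/1000)² = 38,656.2 / 313.04 = 123.4865
N = 1000 × √123.4865 ≈ 11,112.4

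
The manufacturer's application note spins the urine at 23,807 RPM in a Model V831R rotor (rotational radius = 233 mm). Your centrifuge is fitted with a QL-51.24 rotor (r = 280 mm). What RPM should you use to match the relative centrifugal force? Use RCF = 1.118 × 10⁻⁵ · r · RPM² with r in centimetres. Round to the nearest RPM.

21717 RPM

Original rotor: r = 233 mm = 23.3 cm
RCF_original = 1.118 × 10⁻⁵ × 23.3 × (23807)² = 1.118 × 10⁻⁵ × 23.3 × 566,773,249 ≈ 147,641 × g
Your rotor: r = 280 mm = 28.0 cm
147,641 = 1.118 × 10⁻⁵ × 28 × N²
N² = 147,641 / (31.304 × 10⁻⁵) = 471,636,213
N ≈ √471,636,213 ≈ 21,717.2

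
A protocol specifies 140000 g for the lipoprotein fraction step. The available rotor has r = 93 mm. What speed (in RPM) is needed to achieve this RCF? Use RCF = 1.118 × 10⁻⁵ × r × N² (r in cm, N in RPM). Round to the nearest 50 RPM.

N ≈ 36700 RPM

r = 93 mm = 9.3 cm
140,000 = 1.118 × 10⁻⁵ × 9.3 × N²
N² = 140,000 / (10.3974 × 10⁻⁵) = 1,346,490,469
N ≈ √1,346,490,469 ≈ 36,694.6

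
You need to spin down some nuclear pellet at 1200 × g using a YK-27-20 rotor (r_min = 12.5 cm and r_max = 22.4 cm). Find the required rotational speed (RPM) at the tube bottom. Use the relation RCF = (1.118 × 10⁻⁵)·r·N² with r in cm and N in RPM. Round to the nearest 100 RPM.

Use r_max = 22.4 cm.
1,200 = 1.118 × 10⁻⁵ × 22.4 × N²
N² = 1,200 / (25.0432 × 10⁻⁵) = 4,791,720
N ≈ √4,791,720 ≈ 2,189.0

≈ 2200 RPM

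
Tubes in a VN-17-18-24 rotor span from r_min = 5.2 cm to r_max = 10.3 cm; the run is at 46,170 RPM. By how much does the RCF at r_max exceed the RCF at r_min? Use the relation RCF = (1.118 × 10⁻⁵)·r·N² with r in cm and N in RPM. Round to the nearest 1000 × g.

≈ 122000 ×g

RCF_max = 1.118 × 10⁻⁵ × 10.3 × (46170)² = 1.118 × 10⁻⁵ × 10.3 × 2,131,668,900 ≈ 245,470.2 × g
RCF_min = 1.118 × 10⁻⁵ × 5.2 × (46170)² = 1.118 × 10⁻⁵ × 5.2 × 2,131,668,900 ≈ 123,926.7 × g
ΔRCF = 245,470.2 − 123,926.7 = 121,543.5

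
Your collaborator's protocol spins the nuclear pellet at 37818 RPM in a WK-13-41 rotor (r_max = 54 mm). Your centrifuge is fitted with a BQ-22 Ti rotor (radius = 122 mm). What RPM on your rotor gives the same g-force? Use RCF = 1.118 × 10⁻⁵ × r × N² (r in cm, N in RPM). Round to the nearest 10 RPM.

Original rotor: r = 54 mm = 5.4 cm
RCF_original = 1.118 × 10⁻⁵ × 5.4 × (37818)² = 1.118 × 10⁻⁵ × 5.4 × 1,430,201,124 ≈ 86,344.1 × g
Your rotor: r = 122 mm = 12.2 cm
86,344.1 = 1.118 × 10⁻⁵ × 12.2 × N²
N² = 86,344.1 / (13.6396 × 10⁻⁵) = 633,039,825
N ≈ √633,039,825 ≈ 25,160.3

≈ 25160 RPM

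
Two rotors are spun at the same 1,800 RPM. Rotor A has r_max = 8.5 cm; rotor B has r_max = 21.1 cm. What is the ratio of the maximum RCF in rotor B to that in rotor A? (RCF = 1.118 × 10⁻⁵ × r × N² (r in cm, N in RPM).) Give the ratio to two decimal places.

At fixed N, RCF ∝ r, so RCF_B/RCF_A = r_B/r_A = 21.1 / 8.5 = 2.4824.

2.48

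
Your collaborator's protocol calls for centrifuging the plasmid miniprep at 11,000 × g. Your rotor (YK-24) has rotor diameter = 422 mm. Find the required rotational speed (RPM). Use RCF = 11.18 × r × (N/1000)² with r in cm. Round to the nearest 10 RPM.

r = 422 mm / 2 = 211 mm = 21.1 cm
RCF = 11.18 × r × (N/1000)²
11,000 = 11.18 × 21.1 × (N/1000)²
(N/1000)² = 11,000 / 235.898 = 46.63032
N = 1000 × √46.63032 ≈ 6,828.6

6830 RPM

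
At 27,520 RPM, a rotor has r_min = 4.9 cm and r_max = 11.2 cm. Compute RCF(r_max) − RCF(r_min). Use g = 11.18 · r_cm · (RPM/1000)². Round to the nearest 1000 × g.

53000 × g

RCF_max = 11.18 × 11.2 × (27.52)² = 11.18 × 11.2 × 757.3504 ≈ 94,832.4 × g
RCF_min = 11.18 × 4.9 × (27.52)² = 11.18 × 4.9 × 757.3504 ≈ 41,489.2 × g
ΔRCF = 94,832.4 − 41,489.2 = 53,343.2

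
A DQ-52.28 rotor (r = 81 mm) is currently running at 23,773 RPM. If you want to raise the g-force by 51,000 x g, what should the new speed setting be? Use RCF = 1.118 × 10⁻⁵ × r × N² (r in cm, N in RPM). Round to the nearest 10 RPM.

r = 81 mm = 8.1 cm
Current RCF = 1.118 × 10⁻⁵ × 8.1 × (23773)² = 1.118 × 10⁻⁵ × 8.1 × 565,155,529 ≈ 51,179.4 × g
Target RCF = 51,179.4 + 51,000 = 102,179.4 × g
N² = 102,179.4 / (9.0558 × 10⁻⁵) = 1,128,331,014
N ≈ √1,128,331,014 ≈ 33,590.6

≈ 33590 RPM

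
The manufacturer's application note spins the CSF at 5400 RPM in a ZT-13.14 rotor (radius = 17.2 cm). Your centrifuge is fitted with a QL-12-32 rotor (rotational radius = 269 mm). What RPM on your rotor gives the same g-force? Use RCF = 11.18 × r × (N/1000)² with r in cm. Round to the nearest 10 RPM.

RCF_original = 11.18 × 17.2 × (5.4)² = 11.18 × 17.2 × 29.16 ≈ 5,607.4 × g
Your rotor: r = 269 mm = 26.9 cm
5,607.4 = 11.18 × 26.9 × (N/1000)²
(N/1000)² = 5,607.4 / 300.742 = 18.64522
N = 1000 × √18.64522 ≈ 4,318.0

≈ 4320 RPM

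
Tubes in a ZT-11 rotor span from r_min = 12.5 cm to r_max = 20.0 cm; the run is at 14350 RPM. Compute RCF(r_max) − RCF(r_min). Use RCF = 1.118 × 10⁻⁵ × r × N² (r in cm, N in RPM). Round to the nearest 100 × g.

RCF_max = 1.118 × 10⁻⁵ × 20 × (14350)² = 1.118 × 10⁻⁵ × 20 × 205,922,500 ≈ 46,044.3 × g
RCF_min = 1.118 × 10⁻⁵ × 12.5 × (14350)² = 1.118 × 10⁻⁵ × 12.5 × 205,922,500 ≈ 28,777.7 × g
ΔRCF = 46,044.3 − 28,777.7 = 17,266.6

ΔRCF ≈ 17300 x g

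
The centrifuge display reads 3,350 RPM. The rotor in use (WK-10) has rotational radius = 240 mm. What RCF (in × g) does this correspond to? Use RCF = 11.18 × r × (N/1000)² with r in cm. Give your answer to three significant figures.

≈ 3010 × g

r = 240 mm = 24.0 cm
RCF = 11.18 × r × (N/1000)²
RCF = 11.18 × 24 × (3.35)² = 11.18 × 24 × 11.2225 ≈ 3,011.2 × g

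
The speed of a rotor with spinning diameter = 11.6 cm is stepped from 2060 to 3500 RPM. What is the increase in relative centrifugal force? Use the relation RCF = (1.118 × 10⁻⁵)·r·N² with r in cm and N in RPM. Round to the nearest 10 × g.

r = 11.6 / 2 = 5.8 cm
RCF₁ = 1.118 × 10⁻⁵ × 5.8 × (2060)² = 1.118 × 10⁻⁵ × 5.8 × 4,243,600 ≈ 275.2 × g
RCF₂ = 1.118 × 10⁻⁵ × 5.8 × (3500)² = 1.118 × 10⁻⁵ × 5.8 × 12,250,000 ≈ 794.3 × g
Increase = 794.3 − 275.2 = 519.1

≈ 520 g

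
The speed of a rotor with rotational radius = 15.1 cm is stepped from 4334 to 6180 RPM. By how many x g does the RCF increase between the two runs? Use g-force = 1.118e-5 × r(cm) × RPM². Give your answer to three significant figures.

RCF₁ = 1.118 × 10⁻⁵ × 15.1 × (4334)² = 1.118 × 10⁻⁵ × 15.1 × 18,783,556 ≈ 3,171 × g
RCF₂ = 1.118 × 10⁻⁵ × 15.1 × (6180)² = 1.118 × 10⁻⁵ × 15.1 × 38,192,400 ≈ 6,447.6 × g
Increase = 6,447.6 − 3,171 = 3,276.6

3280 x g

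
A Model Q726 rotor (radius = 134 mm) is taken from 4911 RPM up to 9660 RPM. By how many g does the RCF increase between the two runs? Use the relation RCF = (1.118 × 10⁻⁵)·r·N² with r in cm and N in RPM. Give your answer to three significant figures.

≈ 10400 g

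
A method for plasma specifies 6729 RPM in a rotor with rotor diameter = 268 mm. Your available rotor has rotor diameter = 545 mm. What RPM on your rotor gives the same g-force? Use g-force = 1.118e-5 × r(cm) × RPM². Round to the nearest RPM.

Original rotor: r = 268 mm / 2 = 134 mm = 13.4 cm
RCF_original = 1.118 × 10⁻⁵ × 13.4 × (6729)² = 1.118 × 10⁻⁵ × 13.4 × 45,279,441 ≈ 6,783.4 × g
Your rotor: r = 545 mm / 2 = 272.5 mm = 27.25 cm
6,783.4 = 1.118 × 10⁻⁵ × 27.25 × N²
N² = 6,783.4 / (30.4655 × 10⁻⁵) = 22,265,842
N ≈ √22,265,842 ≈ 4,718.7

≈ 4719 RPM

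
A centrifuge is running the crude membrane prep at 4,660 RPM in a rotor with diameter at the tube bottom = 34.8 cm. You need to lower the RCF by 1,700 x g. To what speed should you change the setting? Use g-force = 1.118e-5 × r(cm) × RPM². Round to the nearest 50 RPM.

r = 34.8 / 2 = 17.4 cm
Current RCF = 1.118 × 10⁻⁵ × 17.4 × (4660)² = 1.118 × 10⁻⁵ × 17.4 × 21,715,600 ≈ 4,224.4 × g
Target RCF = 4,224.4 − 1,700 = 2,524.4 × g
N² = 2,524.4 / (19.4532 × 10⁻⁵) = 12,976,785
N ≈ √12,976,785 ≈ 3,602.3

≈ 3600 RPM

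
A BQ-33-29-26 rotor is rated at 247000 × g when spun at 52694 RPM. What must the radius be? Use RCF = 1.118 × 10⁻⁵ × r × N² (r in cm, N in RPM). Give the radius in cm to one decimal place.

≈ 8.0 cm

247000 = 1.118 × 10⁻⁵ × r × (52694)²
r = 247000 / (1.118 × 10⁻⁵ × 2,776,657,636) = 247000 / 31043.03 ≈ 7.957 cm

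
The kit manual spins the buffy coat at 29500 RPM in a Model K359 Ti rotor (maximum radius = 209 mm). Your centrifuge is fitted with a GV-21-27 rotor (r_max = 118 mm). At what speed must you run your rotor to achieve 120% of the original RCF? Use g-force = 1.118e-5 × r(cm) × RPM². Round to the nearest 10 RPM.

43010 RPM

Original rotor: r = 209 mm = 20.9 cm
RCF = 1.118 × 10⁻⁵ × r × N²
RCF_original = 1.118 × 10⁻⁵ × 20.9 × (29500)² = 1.118 × 10⁻⁵ × 20.9 × 870,250,000 ≈ 203,344.4 × g
Target RCF = 1.2 × 203,344.4 ≈ 244,013.3 × g
Your rotor: r = 118 mm = 11.8 cm
244,013.3 = 1.118 × 10⁻⁵ × 11.8 × N²
N² = 244,013.3 / (13.1924 × 10⁻⁵) = 1,849,650,556
N ≈ √1,849,650,556 ≈ 43,007.6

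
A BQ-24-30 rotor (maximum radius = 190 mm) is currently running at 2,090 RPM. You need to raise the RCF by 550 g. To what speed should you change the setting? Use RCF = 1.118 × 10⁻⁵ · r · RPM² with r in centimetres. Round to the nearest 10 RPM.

r = 190 mm = 19.0 cm
Current RCF = 1.118 × 10⁻⁵ × 19 × (2090)² = 1.118 × 10⁻⁵ × 19 × 4,368,100 ≈ 927.9 × g
Target RCF = 927.9 + 550 = 1,477.9 × g
N² = 1,477.9 / (21.242 × 10⁻⁵) = 6,957,443
N ≈ √6,957,443 ≈ 2,637.7

N₂ ≈ 2640 RPM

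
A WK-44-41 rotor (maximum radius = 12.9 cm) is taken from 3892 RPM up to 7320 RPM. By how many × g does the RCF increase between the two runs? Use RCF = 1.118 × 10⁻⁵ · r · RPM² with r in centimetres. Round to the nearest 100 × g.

5500 × g

RCF₁ = 1.118 × 10⁻⁵ × 12.9 × (3892)² = 1.118 × 10⁻⁵ × 12.9 × 15,147,664 ≈ 2,184.6 × g
RCF₂ = 1.118 × 10⁻⁵ × 12.9 × (7320)² = 1.118 × 10⁻⁵ × 12.9 × 53,582,400 ≈ 7,727.8 × g
Increase = 7,727.8 − 2,184.6 = 5,543.2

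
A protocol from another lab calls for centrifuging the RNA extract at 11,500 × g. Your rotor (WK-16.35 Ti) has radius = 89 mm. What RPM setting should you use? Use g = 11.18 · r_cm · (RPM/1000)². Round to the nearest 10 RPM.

≈ 10750 RPM

r = 89 mm = 8.9 cm
RCF = 11.18 × r × (N/1000)²
11,500 = 11.18 × 8.9 × (N/1000)²
(N/1000)² = 11,500 / 99.502 = 115.5756
N = 1000 × √115.5756 ≈ 10,750.6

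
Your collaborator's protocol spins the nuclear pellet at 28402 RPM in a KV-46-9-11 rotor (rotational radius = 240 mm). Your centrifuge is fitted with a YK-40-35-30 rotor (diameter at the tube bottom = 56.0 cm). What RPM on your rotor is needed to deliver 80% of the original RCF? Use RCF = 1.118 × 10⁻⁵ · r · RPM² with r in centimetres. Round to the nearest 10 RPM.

Original rotor: r = 240 mm = 24.0 cm
RCF = 1.118 × 10⁻⁵ × r × N²
RCF_original = 1.118 × 10⁻⁵ × 24 × (28402)² = 1.118 × 10⁻⁵ × 24 × 806,673,604 ≈ 216,446.7 × g
Target RCF = 0.8 × 216,446.7 ≈ 173,157.4 × g
Your rotor: r = 56.0 / 2 = 28 cm
173,157.4 = 1.118 × 10⁻⁵ × 28 × N²
N² = 173,157.4 / (31.304 × 10⁻⁵) = 553,147,841
N ≈ √553,147,841 ≈ 23,519.1

≈ 23520 RPM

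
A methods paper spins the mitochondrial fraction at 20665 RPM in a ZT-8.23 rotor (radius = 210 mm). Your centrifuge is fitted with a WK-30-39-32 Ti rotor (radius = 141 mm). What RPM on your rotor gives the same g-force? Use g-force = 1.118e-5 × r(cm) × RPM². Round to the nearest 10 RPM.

≈ 25220 RPM

Original rotor: r = 210 mm = 21.0 cm
RCF_original = 1.118 × 10⁻⁵ × 21 × (20665)² = 1.118 × 10⁻⁵ × 21 × 427,042,225 ≈ 100,261 × g
Your rotor: r = 141 mm = 14.1 cm
100,261 = 1.118 × 10⁻⁵ × 14.1 × N²
N² = 100,261 / (15.7638 × 10⁻⁵) = 636,020,503
N ≈ √636,020,503 ≈ 25,219.4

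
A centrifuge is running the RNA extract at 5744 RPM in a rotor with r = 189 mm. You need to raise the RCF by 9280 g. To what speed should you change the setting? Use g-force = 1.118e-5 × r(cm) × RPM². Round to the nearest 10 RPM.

N₂ ≈ 8770 RPM

r = 189 mm = 18.9 cm
Current RCF = 1.118 × 10⁻⁵ × 18.9 × (5744)² = 1.118 × 10⁻⁵ × 18.9 × 32,993,536 ≈ 6,971.6 × g
Target RCF = 6,971.6 + 9,280 = 16,251.6 × g
N² = 16,251.6 / (21.1302 × 10⁻⁵) = 76,911,719
N ≈ √76,911,719 ≈ 8,769.9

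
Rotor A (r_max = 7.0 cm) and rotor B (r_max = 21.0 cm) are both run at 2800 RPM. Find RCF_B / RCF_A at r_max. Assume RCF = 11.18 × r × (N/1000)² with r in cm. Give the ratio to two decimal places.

At fixed N, RCF ∝ r, so RCF_B/RCF_A = r_B/r_A = 21.0 / 7.0 = 3.0000.

3.00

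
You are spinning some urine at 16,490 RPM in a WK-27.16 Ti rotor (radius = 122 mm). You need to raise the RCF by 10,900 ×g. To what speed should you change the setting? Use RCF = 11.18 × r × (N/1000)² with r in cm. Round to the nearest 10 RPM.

18760 RPM

r = 122 mm = 12.2 cm
Current RCF = 11.18 × 12.2 × (16.49)² = 11.18 × 12.2 × 271.9201 ≈ 37,088.8 × g
Target RCF = 37,088.8 + 10,900 = 47,988.8 × g
(N/1000)² = 47,988.8 / 136.396 = 351.8344
N = 1000 × √351.8344 ≈ 18,757.2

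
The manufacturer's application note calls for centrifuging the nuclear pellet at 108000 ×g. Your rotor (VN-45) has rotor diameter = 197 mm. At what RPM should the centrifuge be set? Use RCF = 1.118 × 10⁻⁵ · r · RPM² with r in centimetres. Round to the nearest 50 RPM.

≈ 31300 RPM

r = 197 mm / 2 = 98.5 mm = 9.85 cm
108,000 = 1.118 × 10⁻⁵ × 9.85 × N²
N² = 108,000 / (11.0123 × 10⁻⁵) = 980,721,557
N ≈ √980,721,557 ≈ 31,316.5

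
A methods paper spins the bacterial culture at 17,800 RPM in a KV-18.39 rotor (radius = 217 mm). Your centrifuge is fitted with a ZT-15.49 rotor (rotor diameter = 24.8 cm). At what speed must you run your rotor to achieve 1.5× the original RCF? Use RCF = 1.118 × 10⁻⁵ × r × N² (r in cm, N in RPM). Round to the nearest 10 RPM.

Original rotor: r = 217 mm = 21.7 cm
RCF_original = 1.118 × 10⁻⁵ × 21.7 × (17800)² = 1.118 × 10⁻⁵ × 21.7 × 316,840,000 ≈ 76,867.3 × g
Target RCF = 1.5 × 76,867.3 ≈ 115,301 × g
Your rotor: r = 24.8 / 2 = 12.4 cm
115,301 = 1.118 × 10⁻⁵ × 12.4 × N²
N² = 115,301 / (13.8632 × 10⁻⁵) = 831,705,523
N ≈ √831,705,523 ≈ 28,839.3

≈ 28840 RPM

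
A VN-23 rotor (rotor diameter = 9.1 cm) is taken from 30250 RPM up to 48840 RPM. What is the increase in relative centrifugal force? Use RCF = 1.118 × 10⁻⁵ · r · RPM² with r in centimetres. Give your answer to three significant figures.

r = 9.1 / 2 = 4.55 cm
RCF₁ = 1.118 × 10⁻⁵ × 4.55 × (30250)² = 1.118 × 10⁻⁵ × 4.55 × 915,062,500 ≈ 46,548.3 × g
RCF₂ = 1.118 × 10⁻⁵ × 4.55 × (48840)² = 1.118 × 10⁻⁵ × 4.55 × 2,385,345,600 ≈ 121,340.1 × g
Increase = 121,340.1 − 46,548.3 = 74,791.8

74800 ×g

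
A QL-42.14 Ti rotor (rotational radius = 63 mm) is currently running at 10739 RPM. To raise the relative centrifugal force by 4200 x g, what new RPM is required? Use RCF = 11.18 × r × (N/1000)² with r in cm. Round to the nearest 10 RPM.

≈ 13230 RPM

r = 63 mm = 6.3 cm
Current RCF = 11.18 × 6.3 × (10.739)² = 11.18 × 6.3 × 115.326121 ≈ 8,122.9 × g
Target RCF = 8,122.9 + 4,200 = 12,322.9 × g
(N/1000)² = 12,322.9 / 70.434 = 174.9567
N = 1000 × √174.9567 ≈ 13,227.1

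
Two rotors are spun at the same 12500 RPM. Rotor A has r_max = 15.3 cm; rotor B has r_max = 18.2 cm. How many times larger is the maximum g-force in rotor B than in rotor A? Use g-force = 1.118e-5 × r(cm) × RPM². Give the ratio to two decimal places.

At fixed N, RCF ∝ r, so RCF_B/RCF_A = r_B/r_A = 18.2 / 15.3 = 1.1895.

1.19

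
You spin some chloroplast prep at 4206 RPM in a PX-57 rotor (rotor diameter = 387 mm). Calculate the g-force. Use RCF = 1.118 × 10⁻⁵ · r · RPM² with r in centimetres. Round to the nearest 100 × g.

≈ 3800 ×g

r = 387 mm / 2 = 193.5 mm = 19.35 cm
RCF = 1.118 × 10⁻⁵ × 19.35 × (4206)² = 1.118 × 10⁻⁵ × 19.35 × 17,690,436 ≈ 3,827 × g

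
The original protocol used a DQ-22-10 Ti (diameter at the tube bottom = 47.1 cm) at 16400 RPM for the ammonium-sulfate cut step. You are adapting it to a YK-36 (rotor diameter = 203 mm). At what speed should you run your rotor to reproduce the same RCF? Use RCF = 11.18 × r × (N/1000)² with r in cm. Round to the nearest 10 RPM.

24980 RPM

Original rotor: r = 47.1 / 2 = 23.55 cm
RCF_original = 11.18 × 23.55 × (16.4)² = 11.18 × 23.55 × 268.96 ≈ 70,814.2 × g
Your rotor: r = 203 mm / 2 = 101.5 mm = 10.15 cm
70,814.2 = 11.18 × 10.15 × (N/1000)²
(N/1000)² = 70,814.2 / 113.477 = 624.0401
N = 1000 × √624.0401 ≈ 24,980.8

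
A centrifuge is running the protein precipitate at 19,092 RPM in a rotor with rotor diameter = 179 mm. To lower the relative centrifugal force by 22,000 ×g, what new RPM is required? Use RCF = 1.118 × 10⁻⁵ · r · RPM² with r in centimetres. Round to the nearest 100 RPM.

12000 RPM

r = 179 mm / 2 = 89.5 mm = 8.95 cm
Current RCF = 1.118 × 10⁻⁵ × 8.95 × (19092)² = 1.118 × 10⁻⁵ × 8.95 × 364,504,464 ≈ 36,472.7 × g
Target RCF = 36,472.7 − 22,000 = 14,472.7 × g
N² = 14,472.7 / (10.0061 × 10⁻⁵) = 144,638,770
N ≈ √144,638,770 ≈ 12,026.6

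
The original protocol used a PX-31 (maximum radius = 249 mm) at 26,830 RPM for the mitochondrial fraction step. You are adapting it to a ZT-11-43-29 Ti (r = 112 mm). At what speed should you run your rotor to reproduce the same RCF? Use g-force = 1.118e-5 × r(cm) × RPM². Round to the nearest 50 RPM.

≈ 40000 RPM

Original rotor: r = 249 mm = 24.9 cm
RCF = 1.118 × 10⁻⁵ × r × N²
RCF_original = 1.118 × 10⁻⁵ × 24.9 × (26830)² = 1.118 × 10⁻⁵ × 24.9 × 719,848,900 ≈ 200,393 × g
Your rotor: r = 112 mm = 11.2 cm
200,393 = 1.118 × 10⁻⁵ × 11.2 × N²
N² = 200,393 / (12.5216 × 10⁻⁵) = 1,600,378,546
N ≈ √1,600,378,546 ≈ 40,004.7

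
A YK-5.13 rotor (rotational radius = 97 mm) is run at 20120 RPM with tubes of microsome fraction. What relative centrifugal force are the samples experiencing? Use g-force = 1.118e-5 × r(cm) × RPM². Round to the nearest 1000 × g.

≈ 44000 × g

r = 97 mm = 9.7 cm
RCF = 1.118 × 10⁻⁵ × r × N²
RCF = 1.118 × 10⁻⁵ × 9.7 × (20120)² = 1.118 × 10⁻⁵ × 9.7 × 404,814,400 ≈ 43,900.5 × g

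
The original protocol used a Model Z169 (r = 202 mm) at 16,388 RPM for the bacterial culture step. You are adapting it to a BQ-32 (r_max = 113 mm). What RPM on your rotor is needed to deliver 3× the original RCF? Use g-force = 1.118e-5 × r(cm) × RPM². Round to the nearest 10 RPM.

37950 RPM

Original rotor: r = 202 mm = 20.2 cm
RCF_original = 1.118 × 10⁻⁵ × 20.2 × (16388)² = 1.118 × 10⁻⁵ × 20.2 × 268,566,544 ≈ 60,652 × g
Target RCF = 3 × 60,652 ≈ 181,956 × g
Your rotor: r = 113 mm = 11.3 cm
181,956 = 1.118 × 10⁻⁵ × 11.3 × N²
N² = 181,956 / (12.6334 × 10⁻⁵) = 1,440,277,360
N ≈ √1,440,277,360 ≈ 37,951.0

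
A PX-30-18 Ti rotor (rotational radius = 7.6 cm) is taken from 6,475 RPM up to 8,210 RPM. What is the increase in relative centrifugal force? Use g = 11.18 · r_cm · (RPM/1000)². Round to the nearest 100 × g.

RCF₁ = 11.18 × 7.6 × (6.475)² = 11.18 × 7.6 × 41.925625 ≈ 3,562.3 × g
RCF₂ = 11.18 × 7.6 × (8.21)² = 11.18 × 7.6 × 67.4041 ≈ 5,727.2 × g
Increase = 5,727.2 − 3,562.3 = 2,164.9

2200 g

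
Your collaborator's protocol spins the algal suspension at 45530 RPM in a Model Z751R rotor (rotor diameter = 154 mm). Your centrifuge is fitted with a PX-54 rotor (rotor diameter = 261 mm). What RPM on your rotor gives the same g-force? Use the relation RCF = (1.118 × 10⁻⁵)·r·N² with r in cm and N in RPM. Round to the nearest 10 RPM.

≈ 34970 RPM

Original rotor: r = 154 mm / 2 = 77 mm = 7.7 cm
RCF_original = 1.118 × 10⁻⁵ × 7.7 × (45530)² = 1.118 × 10⁻⁵ × 7.7 × 2,072,980,900 ≈ 178,454.6 × g
Your rotor: r = 261 mm / 2 = 130.5 mm = 13.05 cm
178,454.6 = 1.118 × 10⁻⁵ × 13.05 × N²
N² = 178,454.6 / (14.5899 × 10⁻⁵) = 1,223,137,924
N ≈ √1,223,137,924 ≈ 34,973.4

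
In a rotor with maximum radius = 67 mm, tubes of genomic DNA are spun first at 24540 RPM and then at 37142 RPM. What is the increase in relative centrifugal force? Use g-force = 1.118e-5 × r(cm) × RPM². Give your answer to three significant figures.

58200 x g

r = 67 mm = 6.7 cm
RCF₁ = 1.118 × 10⁻⁵ × 6.7 × (24540)² = 1.118 × 10⁻⁵ × 6.7 × 602,211,600 ≈ 45,109.3 × g
RCF₂ = 1.118 × 10⁻⁵ × 6.7 × (37142)² = 1.118 × 10⁻⁵ × 6.7 × 1,379,528,164 ≈ 103,334.9 × g
Increase = 103,334.9 − 45,109.3 = 58,225.6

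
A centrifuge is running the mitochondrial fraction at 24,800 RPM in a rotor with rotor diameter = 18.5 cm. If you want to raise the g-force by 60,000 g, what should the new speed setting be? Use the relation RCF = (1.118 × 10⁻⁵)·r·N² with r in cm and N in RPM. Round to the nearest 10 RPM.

≈ 34570 RPM

r = 18.5 / 2 = 9.25 cm
Current RCF = 1.118 × 10⁻⁵ × 9.25 × (24800)² = 1.118 × 10⁻⁵ × 9.25 × 615,040,000 ≈ 63,604.4 × g
Target RCF = 63,604.4 + 60,000 = 123,604.4 × g
N² = 123,604.4 / (10.3415 × 10⁻⁵) = 1,195,226,998
N ≈ √1,195,226,998 ≈ 34,572.1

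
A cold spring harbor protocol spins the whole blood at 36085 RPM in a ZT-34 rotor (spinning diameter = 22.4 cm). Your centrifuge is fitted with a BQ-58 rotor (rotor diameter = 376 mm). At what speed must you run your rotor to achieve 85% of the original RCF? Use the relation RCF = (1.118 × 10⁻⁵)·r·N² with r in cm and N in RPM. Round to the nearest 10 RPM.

Original rotor: r = 22.4 / 2 = 11.2 cm
RCF_original = 1.118 × 10⁻⁵ × 11.2 × (36085)² = 1.118 × 10⁻⁵ × 11.2 × 1,302,127,225 ≈ 163,047.2 × g
Target RCF = 0.85 × 163,047.2 ≈ 138,590.1 × g
Your rotor: r = 376 mm / 2 = 188 mm = 18.8 cm
138,590.1 = 1.118 × 10⁻⁵ × 18.8 × N²
N² = 138,590.1 / (21.0184 × 10⁻⁵) = 659,375,119
N ≈ √659,375,119 ≈ 25,678.3

25680 RPM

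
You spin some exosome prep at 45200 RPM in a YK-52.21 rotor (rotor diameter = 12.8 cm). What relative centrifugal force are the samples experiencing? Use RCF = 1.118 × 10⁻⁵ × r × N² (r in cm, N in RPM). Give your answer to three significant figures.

RCF ≈ 146000 x g

r = 12.8 / 2 = 6.4 cm
RCF = 1.118 × 10⁻⁵ × 6.4 × (45200)² = 1.118 × 10⁻⁵ × 6.4 × 2,043,040,000 ≈ 146,183.6 × g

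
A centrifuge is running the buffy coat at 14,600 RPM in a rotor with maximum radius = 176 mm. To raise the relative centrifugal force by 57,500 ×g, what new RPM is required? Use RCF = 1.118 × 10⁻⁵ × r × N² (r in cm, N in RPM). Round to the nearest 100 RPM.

r = 176 mm = 17.6 cm
Current RCF = 1.118 × 10⁻⁵ × 17.6 × (14600)² = 1.118 × 10⁻⁵ × 17.6 × 213,160,000 ≈ 41,943.1 × g
Target RCF = 41,943.1 + 57,500 = 99,443.1 × g
N² = 99,443.1 / (19.6768 × 10⁻⁵) = 505,382,481
N ≈ √505,382,481 ≈ 22,480.7

N₂ ≈ 22500 RPM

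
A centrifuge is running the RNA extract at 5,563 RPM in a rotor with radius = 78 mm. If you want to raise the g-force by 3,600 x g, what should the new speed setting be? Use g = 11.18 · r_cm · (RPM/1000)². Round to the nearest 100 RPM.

r = 78 mm = 7.8 cm
Current RCF = 11.18 × 7.8 × (5.563)² = 11.18 × 7.8 × 30.946969 ≈ 2,698.7 × g
Target RCF = 2,698.7 + 3,600 = 6,298.7 × g
(N/1000)² = 6,298.7 / 87.204 = 72.22948
N = 1000 × √72.22948 ≈ 8,498.8

≈ 8500 RPM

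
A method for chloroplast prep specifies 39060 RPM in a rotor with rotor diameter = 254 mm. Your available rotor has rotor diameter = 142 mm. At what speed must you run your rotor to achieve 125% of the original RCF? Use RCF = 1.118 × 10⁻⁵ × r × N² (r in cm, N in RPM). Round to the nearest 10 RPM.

Original rotor: r = 254 mm / 2 = 127 mm = 12.7 cm
RCF = 1.118 × 10⁻⁵ × r × N²
RCF_original = 1.118 × 10⁻⁵ × 12.7 × (39060)² = 1.118 × 10⁻⁵ × 12.7 × 1,525,683,600 ≈ 216,625.7 × g
Target RCF = 1.25 × 216,625.7 ≈ 270,782.1 × g
Your rotor: r = 142 mm / 2 = 71 mm = 7.1 cm
270,782.1 = 1.118 × 10⁻⁵ × 7.1 × N²
N² = 270,782.1 / (7.9378 × 10⁻⁵) = 3,411,299,101
N ≈ √3,411,299,101 ≈ 58,406.3

58410 RPM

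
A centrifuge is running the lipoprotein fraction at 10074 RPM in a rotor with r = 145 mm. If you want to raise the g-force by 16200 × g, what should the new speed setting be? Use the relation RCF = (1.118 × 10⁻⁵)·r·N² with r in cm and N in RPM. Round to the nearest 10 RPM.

≈ 14190 RPM

r = 145 mm = 14.5 cm
Current RCF = 1.118 × 10⁻⁵ × 14.5 × (10074)² = 1.118 × 10⁻⁵ × 14.5 × 101,485,476 ≈ 16,451.8 × g
Target RCF = 16,451.8 + 16,200 = 32,651.8 × g
N² = 32,651.8 / (16.211 × 10⁻⁵) = 201,417,556
N ≈ √201,417,556 ≈ 14,192.2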